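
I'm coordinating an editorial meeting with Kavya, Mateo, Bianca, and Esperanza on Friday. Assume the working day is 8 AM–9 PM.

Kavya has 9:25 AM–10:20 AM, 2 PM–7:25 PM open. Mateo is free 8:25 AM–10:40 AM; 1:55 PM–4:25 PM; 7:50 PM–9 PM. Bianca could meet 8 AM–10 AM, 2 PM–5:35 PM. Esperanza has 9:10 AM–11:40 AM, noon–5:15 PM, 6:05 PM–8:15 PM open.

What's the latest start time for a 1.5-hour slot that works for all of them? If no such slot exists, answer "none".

Kavya ∩ Mateo: 09:25-10:20, 14:00-16:25.
Kavya ∩ Mateo ∩ Bianca: 09:25-10:00, 14:00-16:25.
Kavya ∩ Mateo ∩ Bianca ∩ Esperanza: 09:25-10:00, 14:00-16:25.
So the common availability across everyone is 09:25-10:00, 14:00-16:25.
The last common window of at least 90 minutes is 14:00-16:25; a 90-minute meeting can start as late as 14:55 and still end by 16:25.

14:55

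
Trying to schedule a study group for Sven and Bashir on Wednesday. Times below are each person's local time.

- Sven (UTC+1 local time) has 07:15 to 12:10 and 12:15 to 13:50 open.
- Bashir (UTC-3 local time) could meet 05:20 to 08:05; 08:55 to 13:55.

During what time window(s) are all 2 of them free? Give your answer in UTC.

08:20-11:05, 11:55-12:50

Sven in UTC: 06:15-11:10, 11:15-12:50 (subtract 1h to convert from UTC+1).
Bashir in UTC: 08:20-11:05, 11:55-16:55 (add 3h to convert from UTC-3).
Sven ∩ Bashir: 08:20-11:05, 11:55-12:50.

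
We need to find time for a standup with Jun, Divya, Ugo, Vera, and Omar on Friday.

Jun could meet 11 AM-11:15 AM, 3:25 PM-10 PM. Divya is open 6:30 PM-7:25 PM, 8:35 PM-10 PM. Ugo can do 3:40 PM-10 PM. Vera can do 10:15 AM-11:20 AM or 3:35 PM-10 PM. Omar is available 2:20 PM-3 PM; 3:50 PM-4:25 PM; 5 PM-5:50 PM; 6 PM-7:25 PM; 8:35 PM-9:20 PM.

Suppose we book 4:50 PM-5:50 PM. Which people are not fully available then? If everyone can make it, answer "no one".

Divya, Omar

Jun: free for 16:50-17:50. Divya: not fully free for 16:50-17:50. Ugo: free for 16:50-17:50. Vera: free for 16:50-17:50. Omar: not fully free for 16:50-17:50.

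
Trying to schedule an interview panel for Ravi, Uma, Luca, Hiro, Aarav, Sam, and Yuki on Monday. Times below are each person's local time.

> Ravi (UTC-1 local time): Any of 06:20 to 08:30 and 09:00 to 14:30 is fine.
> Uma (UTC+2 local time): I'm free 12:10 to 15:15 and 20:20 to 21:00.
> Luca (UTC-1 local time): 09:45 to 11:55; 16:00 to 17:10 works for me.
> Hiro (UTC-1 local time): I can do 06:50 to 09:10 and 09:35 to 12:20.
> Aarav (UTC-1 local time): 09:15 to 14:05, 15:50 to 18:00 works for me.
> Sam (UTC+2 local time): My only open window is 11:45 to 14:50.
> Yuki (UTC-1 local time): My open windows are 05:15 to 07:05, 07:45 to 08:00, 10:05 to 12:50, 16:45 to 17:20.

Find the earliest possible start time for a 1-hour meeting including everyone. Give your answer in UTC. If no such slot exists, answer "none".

Ravi in UTC: 07:20-09:30, 10:00-15:30 (add 1h to convert from UTC-1).
Uma in UTC: 10:10-13:15, 18:20-19:00 (subtract 2h to convert from UTC+2).
Luca in UTC: 10:45-12:55, 17:00-18:10 (add 1h to convert from UTC-1).
Hiro in UTC: 07:50-10:10, 10:35-13:20 (add 1h to convert from UTC-1).
Aarav in UTC: 10:15-15:05, 16:50-19:00 (add 1h to convert from UTC-1).
Sam in UTC: 09:45-12:50 (subtract 2h to convert from UTC+2).
Yuki in UTC: 06:15-08:05, 08:45-09:00, 11:05-13:50, 17:45-18:20 (add 1h to convert from UTC-1).
Ravi ∩ Uma: 10:10-13:15.
Ravi ∩ Uma ∩ Luca: 10:45-12:55.
Ravi ∩ Uma ∩ Luca ∩ Hiro: 10:45-12:55.
Ravi ∩ Uma ∩ Luca ∩ Hiro ∩ Aarav: 10:45-12:55.
Ravi ∩ Uma ∩ Luca ∩ Hiro ∩ Aarav ∩ Sam: 10:45-12:50.
Ravi ∩ Uma ∩ Luca ∩ Hiro ∩ Aarav ∩ Sam ∩ Yuki: 11:05-12:50.
Those are the intersection windows.
The first common window of at least 60 minutes is 11:05-12:50, so the earliest start is 11:05.

11:05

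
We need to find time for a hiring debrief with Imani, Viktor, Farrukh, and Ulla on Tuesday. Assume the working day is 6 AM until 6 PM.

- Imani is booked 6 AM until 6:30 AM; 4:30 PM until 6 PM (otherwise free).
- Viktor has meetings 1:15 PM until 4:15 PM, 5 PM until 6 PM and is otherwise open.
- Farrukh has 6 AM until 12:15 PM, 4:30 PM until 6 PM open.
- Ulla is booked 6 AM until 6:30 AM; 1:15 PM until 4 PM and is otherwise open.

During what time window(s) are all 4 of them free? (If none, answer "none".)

Imani free: 06:30-16:30 (invert busy blocks within the working day).
Viktor free: 06:00-13:15, 16:15-17:00 (invert busy blocks within the working day).
Farrukh free: 06:00-12:15, 16:30-18:00.
Ulla free: 06:30-13:15, 16:00-18:00 (invert busy blocks within the working day).
Imani ∩ Viktor: 06:30-13:15, 16:15-16:30.
Imani ∩ Viktor ∩ Farrukh: 06:30-12:15.
Imani ∩ Viktor ∩ Farrukh ∩ Ulla: 06:30-12:15.

06:30-12:15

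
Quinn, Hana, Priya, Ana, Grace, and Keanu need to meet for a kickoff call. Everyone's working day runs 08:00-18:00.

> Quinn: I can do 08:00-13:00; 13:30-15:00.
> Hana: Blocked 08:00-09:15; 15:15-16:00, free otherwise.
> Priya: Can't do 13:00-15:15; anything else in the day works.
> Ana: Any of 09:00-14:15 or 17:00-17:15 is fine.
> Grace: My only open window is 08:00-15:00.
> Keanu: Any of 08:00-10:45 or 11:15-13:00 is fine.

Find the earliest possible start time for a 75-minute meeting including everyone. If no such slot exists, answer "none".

09:15

Quinn free: 08:00-13:00, 13:30-15:00.
Hana free: 09:15-15:15, 16:00-18:00 (invert busy blocks within the working day).
Priya free: 08:00-13:00, 15:15-18:00 (invert busy blocks within the working day).
Ana free: 09:00-14:15, 17:00-17:15.
Grace free: 08:00-15:00.
Keanu free: 08:00-10:45, 11:15-13:00.
Quinn ∩ Hana: 09:15-13:00, 13:30-15:00.
Quinn ∩ Hana ∩ Priya: 09:15-13:00.
Quinn ∩ Hana ∩ Priya ∩ Ana: 09:15-13:00.
Quinn ∩ Hana ∩ Priya ∩ Ana ∩ Grace: 09:15-13:00.
Quinn ∩ Hana ∩ Priya ∩ Ana ∩ Grace ∩ Keanu: 09:15-10:45, 11:15-13:00.
Those are the intersection windows.
The first common window of at least 75 minutes is 09:15-10:45, so the earliest start is 09:15.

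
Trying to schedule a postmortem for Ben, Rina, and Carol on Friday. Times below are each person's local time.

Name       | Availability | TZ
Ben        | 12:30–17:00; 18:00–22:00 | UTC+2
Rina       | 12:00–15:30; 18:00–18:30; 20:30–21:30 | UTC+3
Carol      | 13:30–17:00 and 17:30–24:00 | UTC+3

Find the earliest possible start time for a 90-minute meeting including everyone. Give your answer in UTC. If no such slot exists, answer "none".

10:30

Ben in UTC: 10:30-15:00, 16:00-20:00 (subtract 2h to convert from UTC+2).
Rina in UTC: 09:00-12:30, 15:00-15:30, 17:30-18:30 (subtract 3h to convert from UTC+3).
Carol in UTC: 10:30-14:00, 14:30-21:00 (subtract 3h to convert from UTC+3).
Ben ∩ Rina: 10:30-12:30, 17:30-18:30.
Ben ∩ Rina ∩ Carol: 10:30-12:30, 17:30-18:30.
The first common window of at least 90 minutes is 10:30-12:30, so the earliest start is 10:30.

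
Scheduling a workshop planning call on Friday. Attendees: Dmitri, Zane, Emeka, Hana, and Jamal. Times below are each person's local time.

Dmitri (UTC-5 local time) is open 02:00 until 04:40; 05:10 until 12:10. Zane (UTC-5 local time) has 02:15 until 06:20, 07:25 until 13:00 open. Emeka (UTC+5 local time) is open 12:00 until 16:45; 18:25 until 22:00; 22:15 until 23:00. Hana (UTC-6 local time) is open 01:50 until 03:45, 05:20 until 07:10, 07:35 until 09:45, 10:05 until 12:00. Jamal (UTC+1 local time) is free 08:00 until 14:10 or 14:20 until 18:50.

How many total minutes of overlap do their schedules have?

295

Dmitri in UTC: 07:00-09:40, 10:10-17:10 (add 5h to convert from UTC-5).
Zane in UTC: 07:15-11:20, 12:25-18:00 (add 5h to convert from UTC-5).
Emeka in UTC: 07:00-11:45, 13:25-17:00, 17:15-18:00 (subtract 5h to convert from UTC+5).
Hana in UTC: 07:50-09:45, 11:20-13:10, 13:35-15:45, 16:05-18:00 (add 6h to convert from UTC-6).
Jamal in UTC: 07:00-13:10, 13:20-17:50 (subtract 1h to convert from UTC+1).
Dmitri ∩ Zane: 07:15-09:40, 10:10-11:20, 12:25-17:10.
Dmitri ∩ Zane ∩ Emeka: 07:15-09:40, 10:10-11:20, 13:25-17:00.
Dmitri ∩ Zane ∩ Emeka ∩ Hana: 07:50-09:40, 13:35-15:45, 16:05-17:00.
Dmitri ∩ Zane ∩ Emeka ∩ Hana ∩ Jamal: 07:50-09:40, 13:35-15:45, 16:05-17:00.
Summing the common windows: 110 + 130 + 55 = 295 minutes.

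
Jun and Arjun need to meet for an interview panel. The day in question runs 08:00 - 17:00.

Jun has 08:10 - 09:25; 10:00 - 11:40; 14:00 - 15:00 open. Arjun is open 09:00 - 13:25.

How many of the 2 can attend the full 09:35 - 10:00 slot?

1

Arjun can make the full 09:35-10:00 slot — that's 1.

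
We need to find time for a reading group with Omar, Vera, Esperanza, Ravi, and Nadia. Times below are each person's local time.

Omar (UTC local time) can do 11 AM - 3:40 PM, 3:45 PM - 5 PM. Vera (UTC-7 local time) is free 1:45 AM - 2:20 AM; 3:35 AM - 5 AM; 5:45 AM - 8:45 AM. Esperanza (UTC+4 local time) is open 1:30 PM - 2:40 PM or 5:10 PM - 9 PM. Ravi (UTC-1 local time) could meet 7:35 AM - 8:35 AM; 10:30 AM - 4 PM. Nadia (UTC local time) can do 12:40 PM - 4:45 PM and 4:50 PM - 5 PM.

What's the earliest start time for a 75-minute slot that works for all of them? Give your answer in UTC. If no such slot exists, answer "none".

13:10

Omar in UTC: 11:00-15:40, 15:45-17:00.
Vera in UTC: 08:45-09:20, 10:35-12:00, 12:45-15:45 (add 7h to convert from UTC-7).
Esperanza in UTC: 09:30-10:40, 13:10-17:00 (subtract 4h to convert from UTC+4).
Ravi in UTC: 08:35-09:35, 11:30-17:00 (add 1h to convert from UTC-1).
Nadia in UTC: 12:40-16:45, 16:50-17:00.
Omar ∩ Vera: 11:00-12:00, 12:45-15:40.
Omar ∩ Vera ∩ Esperanza: 13:10-15:40.
Omar ∩ Vera ∩ Esperanza ∩ Ravi: 13:10-15:40.
Omar ∩ Vera ∩ Esperanza ∩ Ravi ∩ Nadia: 13:10-15:40.
Those are the intersection windows.
The first common window of at least 75 minutes is 13:10-15:40, so the earliest start is 13:10.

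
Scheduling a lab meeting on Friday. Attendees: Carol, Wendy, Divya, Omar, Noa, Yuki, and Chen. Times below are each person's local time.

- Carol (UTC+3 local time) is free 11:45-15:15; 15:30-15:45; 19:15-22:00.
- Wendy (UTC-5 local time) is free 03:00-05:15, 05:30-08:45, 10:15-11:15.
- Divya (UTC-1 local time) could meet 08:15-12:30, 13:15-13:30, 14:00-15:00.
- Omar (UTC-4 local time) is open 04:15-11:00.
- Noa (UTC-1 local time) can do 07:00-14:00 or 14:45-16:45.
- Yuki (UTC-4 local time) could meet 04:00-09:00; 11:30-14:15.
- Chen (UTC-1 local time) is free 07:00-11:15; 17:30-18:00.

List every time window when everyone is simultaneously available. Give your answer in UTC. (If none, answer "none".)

09:15-10:15, 10:30-12:15

Carol in UTC: 08:45-12:15, 12:30-12:45, 16:15-19:00 (subtract 3h to convert from UTC+3).
Wendy in UTC: 08:00-10:15, 10:30-13:45, 15:15-16:15 (add 5h to convert from UTC-5).
Divya in UTC: 09:15-13:30, 14:15-14:30, 15:00-16:00 (add 1h to convert from UTC-1).
Omar in UTC: 08:15-15:00 (add 4h to convert from UTC-4).
Noa in UTC: 08:00-15:00, 15:45-17:45 (add 1h to convert from UTC-1).
Yuki in UTC: 08:00-13:00, 15:30-18:15 (add 4h to convert from UTC-4).
Chen in UTC: 08:00-12:15, 18:30-19:00 (add 1h to convert from UTC-1).
Carol ∩ Wendy: 08:45-10:15, 10:30-12:15, 12:30-12:45.
Carol ∩ Wendy ∩ Divya: 09:15-10:15, 10:30-12:15, 12:30-12:45.
Carol ∩ Wendy ∩ Divya ∩ Omar: 09:15-10:15, 10:30-12:15, 12:30-12:45.
Carol ∩ Wendy ∩ Divya ∩ Omar ∩ Noa: 09:15-10:15, 10:30-12:15, 12:30-12:45.
Carol ∩ Wendy ∩ Divya ∩ Omar ∩ Noa ∩ Yuki: 09:15-10:15, 10:30-12:15, 12:30-12:45.
Carol ∩ Wendy ∩ Divya ∩ Omar ∩ Noa ∩ Yuki ∩ Chen: 09:15-10:15, 10:30-12:15.
Those are the intersection windows.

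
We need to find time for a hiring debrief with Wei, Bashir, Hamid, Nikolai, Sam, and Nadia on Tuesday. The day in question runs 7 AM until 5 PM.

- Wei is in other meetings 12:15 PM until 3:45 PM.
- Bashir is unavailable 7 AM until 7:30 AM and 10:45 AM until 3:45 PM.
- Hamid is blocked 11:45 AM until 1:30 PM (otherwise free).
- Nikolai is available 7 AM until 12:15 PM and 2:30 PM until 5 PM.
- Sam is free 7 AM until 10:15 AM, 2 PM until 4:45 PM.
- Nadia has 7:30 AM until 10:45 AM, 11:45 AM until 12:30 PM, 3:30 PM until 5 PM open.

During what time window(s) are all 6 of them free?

07:30-10:15, 15:45-16:45

Wei free: 07:00-12:15, 15:45-17:00 (invert busy blocks within the working day).
Bashir free: 07:30-10:45, 15:45-17:00 (invert busy blocks within the working day).
Hamid free: 07:00-11:45, 13:30-17:00 (invert busy blocks within the working day).
Nikolai free: 07:00-12:15, 14:30-17:00.
Sam free: 07:00-10:15, 14:00-16:45.
Nadia free: 07:30-10:45, 11:45-12:30, 15:30-17:00.
Wei ∩ Bashir: 07:30-10:45, 15:45-17:00.
Wei ∩ Bashir ∩ Hamid: 07:30-10:45, 15:45-17:00.
Wei ∩ Bashir ∩ Hamid ∩ Nikolai: 07:30-10:45, 15:45-17:00.
Wei ∩ Bashir ∩ Hamid ∩ Nikolai ∩ Sam: 07:30-10:15, 15:45-16:45.
Wei ∩ Bashir ∩ Hamid ∩ Nikolai ∩ Sam ∩ Nadia: 07:30-10:15, 15:45-16:45.
Those are the intersection windows.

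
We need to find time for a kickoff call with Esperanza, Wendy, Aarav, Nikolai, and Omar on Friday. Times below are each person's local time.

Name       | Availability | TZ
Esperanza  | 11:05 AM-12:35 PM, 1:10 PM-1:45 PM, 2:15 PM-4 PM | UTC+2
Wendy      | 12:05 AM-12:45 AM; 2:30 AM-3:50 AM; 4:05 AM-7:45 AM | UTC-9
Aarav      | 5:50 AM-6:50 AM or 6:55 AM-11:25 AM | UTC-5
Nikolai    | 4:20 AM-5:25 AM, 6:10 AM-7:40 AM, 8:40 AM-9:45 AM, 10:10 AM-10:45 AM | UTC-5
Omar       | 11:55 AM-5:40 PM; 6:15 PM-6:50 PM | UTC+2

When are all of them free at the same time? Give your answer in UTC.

Esperanza in UTC: 09:05-10:35, 11:10-11:45, 12:15-14:00 (subtract 2h to convert from UTC+2).
Wendy in UTC: 09:05-09:45, 11:30-12:50, 13:05-16:45 (add 9h to convert from UTC-9).
Aarav in UTC: 10:50-11:50, 11:55-16:25 (add 5h to convert from UTC-5).
Nikolai in UTC: 09:20-10:25, 11:10-12:40, 13:40-14:45, 15:10-15:45 (add 5h to convert from UTC-5).
Omar in UTC: 09:55-15:40, 16:15-16:50 (subtract 2h to convert from UTC+2).
Esperanza ∩ Wendy: 09:05-09:45, 11:30-11:45, 12:15-12:50, 13:05-14:00.
Esperanza ∩ Wendy ∩ Aarav: 11:30-11:45, 12:15-12:50, 13:05-14:00.
Esperanza ∩ Wendy ∩ Aarav ∩ Nikolai: 11:30-11:45, 12:15-12:40, 13:40-14:00.
Esperanza ∩ Wendy ∩ Aarav ∩ Nikolai ∩ Omar: 11:30-11:45, 12:15-12:40, 13:40-14:00.
So the common availability across everyone is 11:30-11:45, 12:15-12:40, 13:40-14:00.

11:30-11:45, 12:15-12:40, 13:40-14:00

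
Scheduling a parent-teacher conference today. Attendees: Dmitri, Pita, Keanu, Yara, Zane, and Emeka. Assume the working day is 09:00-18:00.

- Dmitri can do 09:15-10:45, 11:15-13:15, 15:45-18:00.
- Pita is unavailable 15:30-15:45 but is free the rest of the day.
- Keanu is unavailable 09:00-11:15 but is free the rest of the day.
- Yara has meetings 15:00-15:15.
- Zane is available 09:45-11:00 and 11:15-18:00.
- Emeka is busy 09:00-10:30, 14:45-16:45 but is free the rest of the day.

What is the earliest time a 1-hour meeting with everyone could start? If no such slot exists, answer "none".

11:15

Dmitri free: 09:15-10:45, 11:15-13:15, 15:45-18:00.
Pita free: 09:00-15:30, 15:45-18:00 (invert busy blocks within the working day).
Keanu free: 11:15-18:00 (invert busy blocks within the working day).
Yara free: 09:00-15:00, 15:15-18:00 (invert busy blocks within the working day).
Zane free: 09:45-11:00, 11:15-18:00.
Emeka free: 10:30-14:45, 16:45-18:00 (invert busy blocks within the working day).
Dmitri ∩ Pita: 09:15-10:45, 11:15-13:15, 15:45-18:00.
Dmitri ∩ Pita ∩ Keanu: 11:15-13:15, 15:45-18:00.
Dmitri ∩ Pita ∩ Keanu ∩ Yara: 11:15-13:15, 15:45-18:00.
Dmitri ∩ Pita ∩ Keanu ∩ Yara ∩ Zane: 11:15-13:15, 15:45-18:00.
Dmitri ∩ Pita ∩ Keanu ∩ Yara ∩ Zane ∩ Emeka: 11:15-13:15, 16:45-18:00.
Those are the intersection windows.
The first common window of at least 60 minutes is 11:15-13:15, so the earliest start is 11:15.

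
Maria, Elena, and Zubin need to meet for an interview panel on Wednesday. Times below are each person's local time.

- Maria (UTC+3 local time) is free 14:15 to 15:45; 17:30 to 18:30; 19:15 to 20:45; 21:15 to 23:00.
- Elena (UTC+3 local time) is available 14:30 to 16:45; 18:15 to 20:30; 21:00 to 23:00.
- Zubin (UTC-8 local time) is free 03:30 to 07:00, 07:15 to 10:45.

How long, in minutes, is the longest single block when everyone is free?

Maria in UTC: 11:15-12:45, 14:30-15:30, 16:15-17:45, 18:15-20:00 (subtract 3h to convert from UTC+3).
Elena in UTC: 11:30-13:45, 15:15-17:30, 18:00-20:00 (subtract 3h to convert from UTC+3).
Zubin in UTC: 11:30-15:00, 15:15-18:45 (add 8h to convert from UTC-8).
Maria ∩ Elena: 11:30-12:45, 15:15-15:30, 16:15-17:30, 18:15-20:00.
Maria ∩ Elena ∩ Zubin: 11:30-12:45, 15:15-15:30, 16:15-17:30, 18:15-18:45.
The longest is 11:30-12:45 at 75 minutes.

75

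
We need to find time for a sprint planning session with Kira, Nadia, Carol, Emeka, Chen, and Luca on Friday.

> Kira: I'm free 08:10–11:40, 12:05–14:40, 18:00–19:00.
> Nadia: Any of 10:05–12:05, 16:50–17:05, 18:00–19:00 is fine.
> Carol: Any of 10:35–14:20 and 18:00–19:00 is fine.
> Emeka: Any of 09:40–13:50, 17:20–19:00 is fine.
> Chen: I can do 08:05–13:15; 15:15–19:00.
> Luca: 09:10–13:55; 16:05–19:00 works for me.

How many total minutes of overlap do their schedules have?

Kira ∩ Nadia: 10:05-11:40, 18:00-19:00.
Kira ∩ Nadia ∩ Carol: 10:35-11:40, 18:00-19:00.
Kira ∩ Nadia ∩ Carol ∩ Emeka: 10:35-11:40, 18:00-19:00.
Kira ∩ Nadia ∩ Carol ∩ Emeka ∩ Chen: 10:35-11:40, 18:00-19:00.
Kira ∩ Nadia ∩ Carol ∩ Emeka ∩ Chen ∩ Luca: 10:35-11:40, 18:00-19:00.
Summing the common windows: 65 + 60 = 125 minutes.

125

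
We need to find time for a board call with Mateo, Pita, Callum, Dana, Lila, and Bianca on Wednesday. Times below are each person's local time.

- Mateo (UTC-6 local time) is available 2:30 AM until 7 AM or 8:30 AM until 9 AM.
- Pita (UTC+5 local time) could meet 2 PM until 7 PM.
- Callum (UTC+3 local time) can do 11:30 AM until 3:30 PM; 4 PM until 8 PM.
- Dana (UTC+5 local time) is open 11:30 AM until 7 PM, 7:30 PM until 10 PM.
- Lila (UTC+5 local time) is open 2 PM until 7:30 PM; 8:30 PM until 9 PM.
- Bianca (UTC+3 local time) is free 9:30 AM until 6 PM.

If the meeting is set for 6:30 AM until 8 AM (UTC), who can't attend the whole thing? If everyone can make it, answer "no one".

Mateo in UTC: 08:30-13:00, 14:30-15:00 (add 6h to convert from UTC-6).
Pita in UTC: 09:00-14:00 (subtract 5h to convert from UTC+5).
Callum in UTC: 08:30-12:30, 13:00-17:00 (subtract 3h to convert from UTC+3).
Dana in UTC: 06:30-14:00, 14:30-17:00 (subtract 5h to convert from UTC+5).
Lila in UTC: 09:00-14:30, 15:30-16:00 (subtract 5h to convert from UTC+5).
Bianca in UTC: 06:30-15:00 (subtract 3h to convert from UTC+3).
Mateo: not fully free for 06:30-08:00. Pita: not fully free for 06:30-08:00. Callum: not fully free for 06:30-08:00. Dana: free for 06:30-08:00. Lila: not fully free for 06:30-08:00. Bianca: free for 06:30-08:00.

Callum, Lila, Mateo, Pita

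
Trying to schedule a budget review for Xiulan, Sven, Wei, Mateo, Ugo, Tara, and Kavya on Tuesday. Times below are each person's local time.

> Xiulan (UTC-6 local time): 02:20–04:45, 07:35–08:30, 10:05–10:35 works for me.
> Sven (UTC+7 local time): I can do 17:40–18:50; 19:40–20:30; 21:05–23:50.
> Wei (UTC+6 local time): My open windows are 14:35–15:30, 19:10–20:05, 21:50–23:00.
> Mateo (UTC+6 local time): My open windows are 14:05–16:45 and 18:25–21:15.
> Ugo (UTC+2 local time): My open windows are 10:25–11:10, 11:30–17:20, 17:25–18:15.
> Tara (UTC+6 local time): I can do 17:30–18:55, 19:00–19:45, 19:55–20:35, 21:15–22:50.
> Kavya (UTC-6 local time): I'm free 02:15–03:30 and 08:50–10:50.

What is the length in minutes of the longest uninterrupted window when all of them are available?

0

Xiulan in UTC: 08:20-10:45, 13:35-14:30, 16:05-16:35 (add 6h to convert from UTC-6).
Sven in UTC: 10:40-11:50, 12:40-13:30, 14:05-16:50 (subtract 7h to convert from UTC+7).
Wei in UTC: 08:35-09:30, 13:10-14:05, 15:50-17:00 (subtract 6h to convert from UTC+6).
Mateo in UTC: 08:05-10:45, 12:25-15:15 (subtract 6h to convert from UTC+6).
Ugo in UTC: 08:25-09:10, 09:30-15:20, 15:25-16:15 (subtract 2h to convert from UTC+2).
Tara in UTC: 11:30-12:55, 13:00-13:45, 13:55-14:35, 15:15-16:50 (subtract 6h to convert from UTC+6).
Kavya in UTC: 08:15-09:30, 14:50-16:50 (add 6h to convert from UTC-6).
Xiulan ∩ Sven: 10:40-10:45, 14:05-14:30, 16:05-16:35.
Xiulan ∩ Sven ∩ Wei: 16:05-16:35.
Xiulan ∩ Sven ∩ Wei ∩ Mateo: ∅.
Xiulan ∩ Sven ∩ Wei ∩ Mateo ∩ Ugo: ∅.
Xiulan ∩ Sven ∩ Wei ∩ Mateo ∩ Ugo ∩ Tara: ∅.
Xiulan ∩ Sven ∩ Wei ∩ Mateo ∩ Ugo ∩ Tara ∩ Kavya: ∅.
There is no time when everyone is free.
No common window exists, so the longest block is 0 minutes.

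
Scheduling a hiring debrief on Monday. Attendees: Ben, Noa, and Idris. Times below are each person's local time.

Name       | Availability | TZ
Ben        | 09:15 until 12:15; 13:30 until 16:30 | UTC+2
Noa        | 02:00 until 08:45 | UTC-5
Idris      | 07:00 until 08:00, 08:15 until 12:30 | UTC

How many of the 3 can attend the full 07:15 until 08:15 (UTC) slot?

Ben in UTC: 07:15-10:15, 11:30-14:30 (subtract 2h to convert from UTC+2).
Noa in UTC: 07:00-13:45 (add 5h to convert from UTC-5).
Idris in UTC: 07:00-08:00, 08:15-12:30.
Ben and Noa can make the full 07:15-08:15 slot — that's 2.

2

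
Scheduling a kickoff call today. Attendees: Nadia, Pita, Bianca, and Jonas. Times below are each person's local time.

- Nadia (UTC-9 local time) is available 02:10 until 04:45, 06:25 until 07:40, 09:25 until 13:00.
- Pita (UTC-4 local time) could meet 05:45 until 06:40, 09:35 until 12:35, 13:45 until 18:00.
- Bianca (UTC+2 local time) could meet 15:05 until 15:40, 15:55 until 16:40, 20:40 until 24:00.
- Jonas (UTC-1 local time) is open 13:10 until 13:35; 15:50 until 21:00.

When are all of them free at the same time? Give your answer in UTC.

18:40-22:00

Nadia in UTC: 11:10-13:45, 15:25-16:40, 18:25-22:00 (add 9h to convert from UTC-9).
Pita in UTC: 09:45-10:40, 13:35-16:35, 17:45-22:00 (add 4h to convert from UTC-4).
Bianca in UTC: 13:05-13:40, 13:55-14:40, 18:40-22:00 (subtract 2h to convert from UTC+2).
Jonas in UTC: 14:10-14:35, 16:50-22:00 (add 1h to convert from UTC-1).
Nadia ∩ Pita: 13:35-13:45, 15:25-16:35, 18:25-22:00.
Nadia ∩ Pita ∩ Bianca: 13:35-13:40, 18:40-22:00.
Nadia ∩ Pita ∩ Bianca ∩ Jonas: 18:40-22:00.
Those are the intersection windows.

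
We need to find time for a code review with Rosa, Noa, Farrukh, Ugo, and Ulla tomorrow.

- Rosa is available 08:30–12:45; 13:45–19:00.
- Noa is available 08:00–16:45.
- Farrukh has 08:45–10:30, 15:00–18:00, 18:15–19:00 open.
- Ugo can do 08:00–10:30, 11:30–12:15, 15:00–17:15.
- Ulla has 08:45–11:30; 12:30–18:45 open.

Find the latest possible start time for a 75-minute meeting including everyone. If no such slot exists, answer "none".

15:30

Rosa ∩ Noa: 08:30-12:45, 13:45-16:45.
Rosa ∩ Noa ∩ Farrukh: 08:45-10:30, 15:00-16:45.
Rosa ∩ Noa ∩ Farrukh ∩ Ugo: 08:45-10:30, 15:00-16:45.
Rosa ∩ Noa ∩ Farrukh ∩ Ugo ∩ Ulla: 08:45-10:30, 15:00-16:45.
The last common window of at least 75 minutes is 15:00-16:45; a 75-minute meeting can start as late as 15:30 and still end by 16:45.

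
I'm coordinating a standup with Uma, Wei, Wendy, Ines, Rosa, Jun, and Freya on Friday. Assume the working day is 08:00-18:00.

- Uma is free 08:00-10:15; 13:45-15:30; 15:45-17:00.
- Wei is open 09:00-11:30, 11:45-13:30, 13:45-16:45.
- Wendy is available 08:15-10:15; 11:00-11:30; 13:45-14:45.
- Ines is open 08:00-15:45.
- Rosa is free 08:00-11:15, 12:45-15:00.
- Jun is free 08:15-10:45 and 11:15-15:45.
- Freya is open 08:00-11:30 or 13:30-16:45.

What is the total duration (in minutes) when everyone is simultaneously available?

135

Uma ∩ Wei: 09:00-10:15, 13:45-15:30, 15:45-16:45.
Uma ∩ Wei ∩ Wendy: 09:00-10:15, 13:45-14:45.
Uma ∩ Wei ∩ Wendy ∩ Ines: 09:00-10:15, 13:45-14:45.
Uma ∩ Wei ∩ Wendy ∩ Ines ∩ Rosa: 09:00-10:15, 13:45-14:45.
Uma ∩ Wei ∩ Wendy ∩ Ines ∩ Rosa ∩ Jun: 09:00-10:15, 13:45-14:45.
Uma ∩ Wei ∩ Wendy ∩ Ines ∩ Rosa ∩ Jun ∩ Freya: 09:00-10:15, 13:45-14:45.
Summing the common windows: 75 + 60 = 135 minutes.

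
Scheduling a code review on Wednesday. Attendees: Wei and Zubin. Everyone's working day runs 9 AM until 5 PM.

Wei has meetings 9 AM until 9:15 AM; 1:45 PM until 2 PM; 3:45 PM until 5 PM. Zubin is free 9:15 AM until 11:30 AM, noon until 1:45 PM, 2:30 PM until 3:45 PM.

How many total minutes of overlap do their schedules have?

315

Wei free: 09:15-13:45, 14:00-15:45 (invert busy blocks within the working day).
Zubin free: 09:15-11:30, 12:00-13:45, 14:30-15:45.
Wei ∩ Zubin: 09:15-11:30, 12:00-13:45, 14:30-15:45.
So the common availability across everyone is 09:15-11:30, 12:00-13:45, 14:30-15:45.
Summing the common windows: 135 + 105 + 75 = 315 minutes.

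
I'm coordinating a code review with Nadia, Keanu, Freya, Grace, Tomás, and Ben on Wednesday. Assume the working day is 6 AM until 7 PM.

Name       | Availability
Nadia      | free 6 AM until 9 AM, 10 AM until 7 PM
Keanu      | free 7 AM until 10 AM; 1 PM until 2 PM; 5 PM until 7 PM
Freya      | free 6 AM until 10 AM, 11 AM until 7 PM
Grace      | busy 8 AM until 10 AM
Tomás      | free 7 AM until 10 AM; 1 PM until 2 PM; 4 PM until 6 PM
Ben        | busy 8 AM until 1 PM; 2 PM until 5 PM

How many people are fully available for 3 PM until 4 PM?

3

Nadia free: 06:00-09:00, 10:00-19:00.
Keanu free: 07:00-10:00, 13:00-14:00, 17:00-19:00.
Freya free: 06:00-10:00, 11:00-19:00.
Grace free: 06:00-08:00, 10:00-19:00 (invert busy blocks within the working day).
Tomás free: 07:00-10:00, 13:00-14:00, 16:00-18:00.
Ben free: 06:00-08:00, 13:00-14:00, 17:00-19:00 (invert busy blocks within the working day).
Nadia, Freya, and Grace can make the full 15:00-16:00 slot — that's 3.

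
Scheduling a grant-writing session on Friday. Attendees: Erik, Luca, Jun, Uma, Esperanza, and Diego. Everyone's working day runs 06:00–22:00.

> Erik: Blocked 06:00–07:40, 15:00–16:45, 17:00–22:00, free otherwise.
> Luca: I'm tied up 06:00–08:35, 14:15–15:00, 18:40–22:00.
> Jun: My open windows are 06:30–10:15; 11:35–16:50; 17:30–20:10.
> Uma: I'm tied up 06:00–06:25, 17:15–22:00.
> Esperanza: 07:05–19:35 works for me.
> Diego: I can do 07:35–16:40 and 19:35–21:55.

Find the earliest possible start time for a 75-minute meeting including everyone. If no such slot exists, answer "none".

08:35

Erik free: 07:40-15:00, 16:45-17:00 (invert busy blocks within the working day).
Luca free: 08:35-14:15, 15:00-18:40 (invert busy blocks within the working day).
Jun free: 06:30-10:15, 11:35-16:50, 17:30-20:10.
Uma free: 06:25-17:15 (invert busy blocks within the working day).
Esperanza free: 07:05-19:35.
Diego free: 07:35-16:40, 19:35-21:55.
Erik ∩ Luca: 08:35-14:15, 16:45-17:00.
Erik ∩ Luca ∩ Jun: 08:35-10:15, 11:35-14:15, 16:45-16:50.
Erik ∩ Luca ∩ Jun ∩ Uma: 08:35-10:15, 11:35-14:15, 16:45-16:50.
Erik ∩ Luca ∩ Jun ∩ Uma ∩ Esperanza: 08:35-10:15, 11:35-14:15, 16:45-16:50.
Erik ∩ Luca ∩ Jun ∩ Uma ∩ Esperanza ∩ Diego: 08:35-10:15, 11:35-14:15.
Those are the intersection windows.
The first common window of at least 75 minutes is 08:35-10:15, so the earliest start is 08:35.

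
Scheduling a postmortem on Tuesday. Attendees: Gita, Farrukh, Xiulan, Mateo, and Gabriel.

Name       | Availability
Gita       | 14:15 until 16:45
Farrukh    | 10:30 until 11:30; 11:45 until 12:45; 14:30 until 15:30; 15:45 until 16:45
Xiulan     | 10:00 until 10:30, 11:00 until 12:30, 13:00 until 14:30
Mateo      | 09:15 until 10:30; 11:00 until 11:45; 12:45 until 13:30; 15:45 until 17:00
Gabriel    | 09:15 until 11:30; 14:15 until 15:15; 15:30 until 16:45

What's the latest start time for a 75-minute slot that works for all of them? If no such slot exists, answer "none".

Gita ∩ Farrukh: 14:30-15:30, 15:45-16:45.
Gita ∩ Farrukh ∩ Xiulan: ∅.
Gita ∩ Farrukh ∩ Xiulan ∩ Mateo: ∅.
Gita ∩ Farrukh ∩ Xiulan ∩ Mateo ∩ Gabriel: ∅.
There is no time when everyone is free.
No common window is at least 75 minutes long.

none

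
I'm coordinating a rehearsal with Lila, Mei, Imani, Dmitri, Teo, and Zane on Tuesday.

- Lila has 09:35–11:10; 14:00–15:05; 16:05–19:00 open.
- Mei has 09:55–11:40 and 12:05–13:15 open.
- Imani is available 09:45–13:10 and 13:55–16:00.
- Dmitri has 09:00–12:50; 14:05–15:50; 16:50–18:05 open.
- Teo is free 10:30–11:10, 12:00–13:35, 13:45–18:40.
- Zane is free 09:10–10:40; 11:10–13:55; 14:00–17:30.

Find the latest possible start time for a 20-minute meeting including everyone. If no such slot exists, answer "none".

none

Lila ∩ Mei: 09:55-11:10.
Lila ∩ Mei ∩ Imani: 09:55-11:10.
Lila ∩ Mei ∩ Imani ∩ Dmitri: 09:55-11:10.
Lila ∩ Mei ∩ Imani ∩ Dmitri ∩ Teo: 10:30-11:10.
Lila ∩ Mei ∩ Imani ∩ Dmitri ∩ Teo ∩ Zane: 10:30-10:40.
Those are the intersection windows.
No common window is at least 20 minutes long.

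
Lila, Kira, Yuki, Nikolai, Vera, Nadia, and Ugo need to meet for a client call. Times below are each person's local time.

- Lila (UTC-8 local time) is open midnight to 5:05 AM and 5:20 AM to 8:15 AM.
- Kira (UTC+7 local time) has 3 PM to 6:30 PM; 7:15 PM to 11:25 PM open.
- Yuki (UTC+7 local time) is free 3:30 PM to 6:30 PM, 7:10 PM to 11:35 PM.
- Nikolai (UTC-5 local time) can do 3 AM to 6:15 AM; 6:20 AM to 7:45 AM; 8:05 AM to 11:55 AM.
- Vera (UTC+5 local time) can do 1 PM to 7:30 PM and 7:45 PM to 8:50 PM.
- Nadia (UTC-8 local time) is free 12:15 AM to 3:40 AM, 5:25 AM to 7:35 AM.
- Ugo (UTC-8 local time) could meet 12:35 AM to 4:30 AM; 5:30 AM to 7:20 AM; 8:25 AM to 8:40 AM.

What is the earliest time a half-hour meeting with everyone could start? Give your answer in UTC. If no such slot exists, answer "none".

Lila in UTC: 08:00-13:05, 13:20-16:15 (add 8h to convert from UTC-8).
Kira in UTC: 08:00-11:30, 12:15-16:25 (subtract 7h to convert from UTC+7).
Yuki in UTC: 08:30-11:30, 12:10-16:35 (subtract 7h to convert from UTC+7).
Nikolai in UTC: 08:00-11:15, 11:20-12:45, 13:05-16:55 (add 5h to convert from UTC-5).
Vera in UTC: 08:00-14:30, 14:45-15:50 (subtract 5h to convert from UTC+5).
Nadia in UTC: 08:15-11:40, 13:25-15:35 (add 8h to convert from UTC-8).
Ugo in UTC: 08:35-12:30, 13:30-15:20, 16:25-16:40 (add 8h to convert from UTC-8).
Lila ∩ Kira: 08:00-11:30, 12:15-13:05, 13:20-16:15.
Lila ∩ Kira ∩ Yuki: 08:30-11:30, 12:15-13:05, 13:20-16:15.
Lila ∩ Kira ∩ Yuki ∩ Nikolai: 08:30-11:15, 11:20-11:30, 12:15-12:45, 13:20-16:15.
Lila ∩ Kira ∩ Yuki ∩ Nikolai ∩ Vera: 08:30-11:15, 11:20-11:30, 12:15-12:45, 13:20-14:30, 14:45-15:50.
Lila ∩ Kira ∩ Yuki ∩ Nikolai ∩ Vera ∩ Nadia: 08:30-11:15, 11:20-11:30, 13:25-14:30, 14:45-15:35.
Lila ∩ Kira ∩ Yuki ∩ Nikolai ∩ Vera ∩ Nadia ∩ Ugo: 08:35-11:15, 11:20-11:30, 13:30-14:30, 14:45-15:20.
The first common window of at least 30 minutes is 08:35-11:15, so the earliest start is 08:35.

08:35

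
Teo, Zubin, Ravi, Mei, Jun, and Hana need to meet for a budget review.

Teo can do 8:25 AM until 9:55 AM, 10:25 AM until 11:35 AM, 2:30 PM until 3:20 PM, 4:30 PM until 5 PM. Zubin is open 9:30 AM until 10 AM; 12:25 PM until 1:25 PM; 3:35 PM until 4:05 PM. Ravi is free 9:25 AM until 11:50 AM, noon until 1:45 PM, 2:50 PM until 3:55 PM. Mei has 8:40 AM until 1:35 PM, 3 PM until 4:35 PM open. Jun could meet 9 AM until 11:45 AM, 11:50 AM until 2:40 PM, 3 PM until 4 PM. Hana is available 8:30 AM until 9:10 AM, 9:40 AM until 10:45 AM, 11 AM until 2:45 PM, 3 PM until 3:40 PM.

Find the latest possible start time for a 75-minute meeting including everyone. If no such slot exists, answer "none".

none

Teo ∩ Zubin: 09:30-09:55.
Teo ∩ Zubin ∩ Ravi: 09:30-09:55.
Teo ∩ Zubin ∩ Ravi ∩ Mei: 09:30-09:55.
Teo ∩ Zubin ∩ Ravi ∩ Mei ∩ Jun: 09:30-09:55.
Teo ∩ Zubin ∩ Ravi ∩ Mei ∩ Jun ∩ Hana: 09:40-09:55.
No common window is at least 75 minutes long.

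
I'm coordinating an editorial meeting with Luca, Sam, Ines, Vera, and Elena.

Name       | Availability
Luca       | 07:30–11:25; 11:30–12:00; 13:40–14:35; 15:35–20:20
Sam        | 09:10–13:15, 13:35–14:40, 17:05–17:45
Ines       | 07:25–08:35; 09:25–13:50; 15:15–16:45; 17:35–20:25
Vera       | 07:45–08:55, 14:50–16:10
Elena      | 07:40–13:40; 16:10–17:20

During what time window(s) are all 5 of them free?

Luca ∩ Sam: 09:10-11:25, 11:30-12:00, 13:40-14:35, 17:05-17:45.
Luca ∩ Sam ∩ Ines: 09:25-11:25, 11:30-12:00, 13:40-13:50, 17:35-17:45.
Luca ∩ Sam ∩ Ines ∩ Vera: ∅.
Luca ∩ Sam ∩ Ines ∩ Vera ∩ Elena: ∅.
There is no time when everyone is free.

none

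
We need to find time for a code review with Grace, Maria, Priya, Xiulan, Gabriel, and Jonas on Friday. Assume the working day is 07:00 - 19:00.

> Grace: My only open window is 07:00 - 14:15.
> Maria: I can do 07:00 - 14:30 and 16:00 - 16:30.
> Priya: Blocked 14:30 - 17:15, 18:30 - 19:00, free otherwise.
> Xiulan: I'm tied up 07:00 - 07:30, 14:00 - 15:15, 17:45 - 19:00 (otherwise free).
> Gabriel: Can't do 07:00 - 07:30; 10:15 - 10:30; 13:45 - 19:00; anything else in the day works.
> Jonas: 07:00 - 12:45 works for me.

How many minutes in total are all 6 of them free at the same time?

300

Grace free: 07:00-14:15.
Maria free: 07:00-14:30, 16:00-16:30.
Priya free: 07:00-14:30, 17:15-18:30 (invert busy blocks within the working day).
Xiulan free: 07:30-14:00, 15:15-17:45 (invert busy blocks within the working day).
Gabriel free: 07:30-10:15, 10:30-13:45 (invert busy blocks within the working day).
Jonas free: 07:00-12:45.
Grace ∩ Maria: 07:00-14:15.
Grace ∩ Maria ∩ Priya: 07:00-14:15.
Grace ∩ Maria ∩ Priya ∩ Xiulan: 07:30-14:00.
Grace ∩ Maria ∩ Priya ∩ Xiulan ∩ Gabriel: 07:30-10:15, 10:30-13:45.
Grace ∩ Maria ∩ Priya ∩ Xiulan ∩ Gabriel ∩ Jonas: 07:30-10:15, 10:30-12:45.
Summing the common windows: 165 + 135 = 300 minutes.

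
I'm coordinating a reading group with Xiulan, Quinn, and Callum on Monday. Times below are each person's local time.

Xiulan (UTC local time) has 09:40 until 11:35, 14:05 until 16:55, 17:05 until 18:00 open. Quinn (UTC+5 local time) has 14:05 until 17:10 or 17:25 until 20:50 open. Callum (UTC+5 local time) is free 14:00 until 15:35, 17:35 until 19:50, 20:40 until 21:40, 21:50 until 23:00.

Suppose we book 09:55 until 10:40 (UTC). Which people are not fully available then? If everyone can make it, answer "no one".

Xiulan in UTC: 09:40-11:35, 14:05-16:55, 17:05-18:00.
Quinn in UTC: 09:05-12:10, 12:25-15:50 (subtract 5h to convert from UTC+5).
Callum in UTC: 09:00-10:35, 12:35-14:50, 15:40-16:40, 16:50-18:00 (subtract 5h to convert from UTC+5).
Xiulan: free for 09:55-10:40. Quinn: free for 09:55-10:40. Callum: not fully free for 09:55-10:40.

Callum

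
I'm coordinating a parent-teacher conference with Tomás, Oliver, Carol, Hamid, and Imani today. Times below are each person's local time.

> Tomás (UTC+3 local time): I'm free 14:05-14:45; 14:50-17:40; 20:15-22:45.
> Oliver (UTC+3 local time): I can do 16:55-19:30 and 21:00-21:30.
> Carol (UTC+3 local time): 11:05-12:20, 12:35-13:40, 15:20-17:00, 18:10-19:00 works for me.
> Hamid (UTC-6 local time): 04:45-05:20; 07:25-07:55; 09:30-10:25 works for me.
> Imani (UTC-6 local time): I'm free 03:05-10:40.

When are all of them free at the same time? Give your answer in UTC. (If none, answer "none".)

none

Tomás in UTC: 11:05-11:45, 11:50-14:40, 17:15-19:45 (subtract 3h to convert from UTC+3).
Oliver in UTC: 13:55-16:30, 18:00-18:30 (subtract 3h to convert from UTC+3).
Carol in UTC: 08:05-09:20, 09:35-10:40, 12:20-14:00, 15:10-16:00 (subtract 3h to convert from UTC+3).
Hamid in UTC: 10:45-11:20, 13:25-13:55, 15:30-16:25 (add 6h to convert from UTC-6).
Imani in UTC: 09:05-16:40 (add 6h to convert from UTC-6).
Tomás ∩ Oliver: 13:55-14:40, 18:00-18:30.
Tomás ∩ Oliver ∩ Carol: 13:55-14:00.
Tomás ∩ Oliver ∩ Carol ∩ Hamid: ∅.
Tomás ∩ Oliver ∩ Carol ∩ Hamid ∩ Imani: ∅.
There is no time when everyone is free.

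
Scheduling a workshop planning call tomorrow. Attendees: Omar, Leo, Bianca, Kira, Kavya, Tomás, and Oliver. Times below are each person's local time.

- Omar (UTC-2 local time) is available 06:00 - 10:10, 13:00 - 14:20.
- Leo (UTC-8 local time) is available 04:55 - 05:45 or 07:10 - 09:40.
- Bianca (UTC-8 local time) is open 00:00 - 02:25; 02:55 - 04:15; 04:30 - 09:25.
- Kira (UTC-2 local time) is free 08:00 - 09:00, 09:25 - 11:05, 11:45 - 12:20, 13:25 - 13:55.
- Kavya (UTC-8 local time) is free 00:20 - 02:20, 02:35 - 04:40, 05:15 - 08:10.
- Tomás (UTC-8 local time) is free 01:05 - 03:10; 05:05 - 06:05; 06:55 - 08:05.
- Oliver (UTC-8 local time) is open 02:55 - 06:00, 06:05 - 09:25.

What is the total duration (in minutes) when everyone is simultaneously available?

30

Omar in UTC: 08:00-12:10, 15:00-16:20 (add 2h to convert from UTC-2).
Leo in UTC: 12:55-13:45, 15:10-17:40 (add 8h to convert from UTC-8).
Bianca in UTC: 08:00-10:25, 10:55-12:15, 12:30-17:25 (add 8h to convert from UTC-8).
Kira in UTC: 10:00-11:00, 11:25-13:05, 13:45-14:20, 15:25-15:55 (add 2h to convert from UTC-2).
Kavya in UTC: 08:20-10:20, 10:35-12:40, 13:15-16:10 (add 8h to convert from UTC-8).
Tomás in UTC: 09:05-11:10, 13:05-14:05, 14:55-16:05 (add 8h to convert from UTC-8).
Oliver in UTC: 10:55-14:00, 14:05-17:25 (add 8h to convert from UTC-8).
Omar ∩ Leo: 15:10-16:20.
Omar ∩ Leo ∩ Bianca: 15:10-16:20.
Omar ∩ Leo ∩ Bianca ∩ Kira: 15:25-15:55.
Omar ∩ Leo ∩ Bianca ∩ Kira ∩ Kavya: 15:25-15:55.
Omar ∩ Leo ∩ Bianca ∩ Kira ∩ Kavya ∩ Tomás: 15:25-15:55.
Omar ∩ Leo ∩ Bianca ∩ Kira ∩ Kavya ∩ Tomás ∩ Oliver: 15:25-15:55.
Those are the intersection windows.
That's a single block of 30 minutes.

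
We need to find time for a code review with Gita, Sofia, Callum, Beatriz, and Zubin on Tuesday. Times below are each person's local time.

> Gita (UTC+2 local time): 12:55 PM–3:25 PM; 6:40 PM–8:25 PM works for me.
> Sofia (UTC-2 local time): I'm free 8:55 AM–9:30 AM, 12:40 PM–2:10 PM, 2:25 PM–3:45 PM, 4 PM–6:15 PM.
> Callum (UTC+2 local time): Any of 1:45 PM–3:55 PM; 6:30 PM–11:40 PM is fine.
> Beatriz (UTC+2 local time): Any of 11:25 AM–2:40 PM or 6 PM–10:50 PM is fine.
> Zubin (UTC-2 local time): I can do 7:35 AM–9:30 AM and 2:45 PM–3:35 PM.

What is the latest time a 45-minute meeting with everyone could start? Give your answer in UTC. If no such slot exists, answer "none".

Gita in UTC: 10:55-13:25, 16:40-18:25 (subtract 2h to convert from UTC+2).
Sofia in UTC: 10:55-11:30, 14:40-16:10, 16:25-17:45, 18:00-20:15 (add 2h to convert from UTC-2).
Callum in UTC: 11:45-13:55, 16:30-21:40 (subtract 2h to convert from UTC+2).
Beatriz in UTC: 09:25-12:40, 16:00-20:50 (subtract 2h to convert from UTC+2).
Zubin in UTC: 09:35-11:30, 16:45-17:35 (add 2h to convert from UTC-2).
Gita ∩ Sofia: 10:55-11:30, 16:40-17:45, 18:00-18:25.
Gita ∩ Sofia ∩ Callum: 16:40-17:45, 18:00-18:25.
Gita ∩ Sofia ∩ Callum ∩ Beatriz: 16:40-17:45, 18:00-18:25.
Gita ∩ Sofia ∩ Callum ∩ Beatriz ∩ Zubin: 16:45-17:35.
So the common availability across everyone is 16:45-17:35.
The last common window of at least 45 minutes is 16:45-17:35; a 45-minute meeting can start as late as 16:50 and still end by 17:35.

16:50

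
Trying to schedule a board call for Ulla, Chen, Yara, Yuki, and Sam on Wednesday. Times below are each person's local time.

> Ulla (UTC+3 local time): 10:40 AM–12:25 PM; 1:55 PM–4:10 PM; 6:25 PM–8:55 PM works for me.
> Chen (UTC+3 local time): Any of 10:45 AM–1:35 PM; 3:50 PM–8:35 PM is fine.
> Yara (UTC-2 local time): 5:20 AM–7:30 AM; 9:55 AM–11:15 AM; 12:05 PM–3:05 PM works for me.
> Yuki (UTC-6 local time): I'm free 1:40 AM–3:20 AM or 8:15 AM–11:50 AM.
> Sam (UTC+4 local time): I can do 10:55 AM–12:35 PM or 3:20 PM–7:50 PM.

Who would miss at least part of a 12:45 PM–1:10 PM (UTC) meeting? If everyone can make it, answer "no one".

Chen, Yuki

Ulla in UTC: 07:40-09:25, 10:55-13:10, 15:25-17:55 (subtract 3h to convert from UTC+3).
Chen in UTC: 07:45-10:35, 12:50-17:35 (subtract 3h to convert from UTC+3).
Yara in UTC: 07:20-09:30, 11:55-13:15, 14:05-17:05 (add 2h to convert from UTC-2).
Yuki in UTC: 07:40-09:20, 14:15-17:50 (add 6h to convert from UTC-6).
Sam in UTC: 06:55-08:35, 11:20-15:50 (subtract 4h to convert from UTC+4).
Ulla: free for 12:45-13:10. Chen: not fully free for 12:45-13:10. Yara: free for 12:45-13:10. Yuki: not fully free for 12:45-13:10. Sam: free for 12:45-13:10.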